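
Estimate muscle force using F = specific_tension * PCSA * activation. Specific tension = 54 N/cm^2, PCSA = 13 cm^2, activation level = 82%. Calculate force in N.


F = sigma * PCSA * activation
F = 54 * 13 * 0.82
F = 575.6 N


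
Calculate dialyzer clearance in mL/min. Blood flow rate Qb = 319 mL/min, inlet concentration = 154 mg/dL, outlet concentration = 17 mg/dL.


K = Qb * (Cb_in - Cb_out) / Cb_in
K = 319 * (154 - 17) / 154
K = 283.8 mL/min


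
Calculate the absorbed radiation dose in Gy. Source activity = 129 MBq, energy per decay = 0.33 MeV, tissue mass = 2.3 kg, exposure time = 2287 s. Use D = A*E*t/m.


A = 129 MBq = 1.2900e+08 Bq
E = 0.33 MeV = 5.2866e-14 J
D = A*E*t/m = 1.2900e+08*5.2866e-14*2287/2.3
D = 0.006781 Gy


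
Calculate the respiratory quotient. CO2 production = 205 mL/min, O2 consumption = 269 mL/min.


RQ = VCO2 / VO2
RQ = 205 / 269
RQ = 0.7621


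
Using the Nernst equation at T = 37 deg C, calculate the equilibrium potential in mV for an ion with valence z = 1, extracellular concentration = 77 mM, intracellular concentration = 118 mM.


E = (RT/(zF)) * ln(C_out/C_in)
T = 37 + 273.15 = 310.15 K
E = (8.314 * 310.15 / (1 * 96485)) * ln(77/118)
E = -11.41 mV


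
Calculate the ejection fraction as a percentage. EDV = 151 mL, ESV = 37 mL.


SV = EDV - ESV = 151 - 37 = 114 mL
EF = SV/EDV * 100 = 114/151 * 100
EF = 75.5%


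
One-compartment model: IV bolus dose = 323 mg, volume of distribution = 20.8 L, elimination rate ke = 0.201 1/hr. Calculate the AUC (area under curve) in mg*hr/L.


C0 = Dose/Vd = 323/20.8 = 15.5288 mg/L
AUC = C0/ke = 15.5288/0.201
AUC = 77.26 mg*hr/L


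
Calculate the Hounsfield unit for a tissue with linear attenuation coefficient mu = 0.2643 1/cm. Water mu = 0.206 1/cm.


HU = ((mu_tissue - mu_water) / mu_water) * 1000
HU = ((0.2643 - 0.206) / 0.206) * 1000
HU = 283


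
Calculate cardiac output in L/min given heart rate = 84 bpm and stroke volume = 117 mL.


CO = HR * SV
CO = 84 * 117 / 1000
CO = 9.828 L/min


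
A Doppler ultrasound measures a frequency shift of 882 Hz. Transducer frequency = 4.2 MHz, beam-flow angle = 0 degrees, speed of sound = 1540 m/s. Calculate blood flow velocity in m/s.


v = fd * c / (2 * f0 * cos(theta))
v = 882 * 1540 / (2 * 4.2000e+06 * cos(0))
v = 0.1617 m/s


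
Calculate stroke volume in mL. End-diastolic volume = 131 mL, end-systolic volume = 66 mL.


SV = EDV - ESV
SV = 131 - 66
SV = 65 mL


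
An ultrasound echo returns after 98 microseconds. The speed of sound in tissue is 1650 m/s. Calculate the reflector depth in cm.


depth = c * t / 2
t = 98 us = 9.8000e-05 s
depth = 1650 * 9.8000e-05 / 2
depth = 0.08085 m = 8.085 cm


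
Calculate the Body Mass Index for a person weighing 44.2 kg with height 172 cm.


BMI = weight / height^2
height = 172 cm = 1.72 m
BMI = 44.2 / 1.72^2
BMI = 14.94 kg/m^2


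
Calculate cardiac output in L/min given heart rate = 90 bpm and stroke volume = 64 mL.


CO = HR * SV
CO = 90 * 64 / 1000
CO = 5.76 L/min


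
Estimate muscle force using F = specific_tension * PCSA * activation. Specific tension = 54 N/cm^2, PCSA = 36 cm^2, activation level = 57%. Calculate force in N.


F = sigma * PCSA * activation
F = 54 * 36 * 0.57
F = 1108 N


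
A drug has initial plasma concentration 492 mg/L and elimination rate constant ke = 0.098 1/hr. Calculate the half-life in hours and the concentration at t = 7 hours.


t_half = ln(2) / ke = 0.693147 / 0.098 = 7.073 hr
C(t) = C0 * exp(-ke*t) = 492 * exp(-0.098*7)
C(7) = 247.8 mg/L


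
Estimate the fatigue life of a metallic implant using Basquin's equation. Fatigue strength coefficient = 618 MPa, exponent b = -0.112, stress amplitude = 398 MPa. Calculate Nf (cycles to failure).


sigma_a = sigma_f' * (2Nf)^b
2Nf = (sigma_a/sigma_f')^(1/b)
2Nf = (398/618)^(1/-0.112)
2Nf = 50.850853
Nf = 25.43


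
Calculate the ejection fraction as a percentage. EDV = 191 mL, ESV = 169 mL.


SV = EDV - ESV = 191 - 169 = 22 mL
EF = SV/EDV * 100 = 22/191 * 100
EF = 11.52%


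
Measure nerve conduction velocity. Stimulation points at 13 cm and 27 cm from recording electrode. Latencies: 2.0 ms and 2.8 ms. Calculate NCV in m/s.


Distance = (27 - 13) / 100 = 0.14 m
dt = (2.8 - 2.0) / 1000 = 8.0000e-04 s
NCV = dist / dt = 175 m/s


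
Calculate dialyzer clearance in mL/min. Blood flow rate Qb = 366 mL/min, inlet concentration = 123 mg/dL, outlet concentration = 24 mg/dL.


K = Qb * (Cb_in - Cb_out) / Cb_in
K = 366 * (123 - 24) / 123
K = 294.6 mL/min


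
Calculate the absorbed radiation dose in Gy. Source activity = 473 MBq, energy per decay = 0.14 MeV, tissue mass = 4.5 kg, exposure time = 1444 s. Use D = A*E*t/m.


A = 473 MBq = 4.7300e+08 Bq
E = 0.14 MeV = 2.2428e-14 J
D = A*E*t/m = 4.7300e+08*2.2428e-14*1444/4.5
D = 0.003404 Gy


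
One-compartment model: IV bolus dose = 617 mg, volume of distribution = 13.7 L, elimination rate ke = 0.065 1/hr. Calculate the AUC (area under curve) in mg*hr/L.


C0 = Dose/Vd = 617/13.7 = 45.0365 mg/L
AUC = C0/ke = 45.0365/0.065
AUC = 692.9 mg*hr/L


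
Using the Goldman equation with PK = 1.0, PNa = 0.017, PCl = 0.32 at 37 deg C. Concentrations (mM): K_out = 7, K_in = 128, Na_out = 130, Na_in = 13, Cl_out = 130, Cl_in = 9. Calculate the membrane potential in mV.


Vm = (RT/F)*ln((PK*Ko + PNa*Nao + PCl*Cli)/(PK*Ki + PNa*Nai + PCl*Clo))
Numer = 12.09, Denom = 169.821
Vm = -70.62 mV


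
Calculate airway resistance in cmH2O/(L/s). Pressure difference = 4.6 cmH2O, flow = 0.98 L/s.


R = dP / flow
R = 4.6 / 0.98
R = 4.694 cmH2O/(L/s)


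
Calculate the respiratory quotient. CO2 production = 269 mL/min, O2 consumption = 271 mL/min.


RQ = VCO2 / VO2
RQ = 269 / 271
RQ = 0.9926


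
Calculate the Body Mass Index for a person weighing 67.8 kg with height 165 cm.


BMI = weight / height^2
height = 165 cm = 1.65 m
BMI = 67.8 / 1.65^2
BMI = 24.9 kg/m^2


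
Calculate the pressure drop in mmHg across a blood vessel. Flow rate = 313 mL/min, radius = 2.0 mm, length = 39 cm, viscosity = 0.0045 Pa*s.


dP = 8*mu*L*Q / (pi*r^4)
Q = 313 mL/min = 5.21667e-06 m^3/s
dP = 1457.1 Pa = 1457.1 / 133.322 mmHg = 10.93 mmHg


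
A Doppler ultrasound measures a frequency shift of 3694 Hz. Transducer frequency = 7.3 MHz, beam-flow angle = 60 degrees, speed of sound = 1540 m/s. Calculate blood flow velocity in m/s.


v = fd * c / (2 * f0 * cos(theta))
v = 3694 * 1540 / (2 * 7.3000e+06 * cos(60))
v = 0.7793 m/s


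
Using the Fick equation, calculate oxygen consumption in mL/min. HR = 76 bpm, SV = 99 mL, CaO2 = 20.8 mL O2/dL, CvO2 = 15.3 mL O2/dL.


CO = HR*SV = 76*99/1000 = 7.524 L/min
a-v O2 diff = 20.8 - 15.3 = 5.5 mL/dL
VO2 = CO * (CaO2-CvO2) * 10 dL/L
VO2 = 7.524 * 5.5 * 10
VO2 = 413.8 mL/min


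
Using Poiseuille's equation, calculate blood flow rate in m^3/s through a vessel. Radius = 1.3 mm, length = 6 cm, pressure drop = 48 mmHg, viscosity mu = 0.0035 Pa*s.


Q = pi*r^4*dP / (8*mu*L)
r = 0.0013 m, L = 0.06 m
dP = 48 mmHg = 6399.456 Pa
Q = 3.4179e-05 m^3/s


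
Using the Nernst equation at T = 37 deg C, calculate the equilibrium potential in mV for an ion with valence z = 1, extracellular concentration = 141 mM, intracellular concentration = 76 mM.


E = (RT/(zF)) * ln(C_out/C_in)
T = 37 + 273.15 = 310.15 K
E = (8.314 * 310.15 / (1 * 96485)) * ln(141/76)
E = 16.52 mV


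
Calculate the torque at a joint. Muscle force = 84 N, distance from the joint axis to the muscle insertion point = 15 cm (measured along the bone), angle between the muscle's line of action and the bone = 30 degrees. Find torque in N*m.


Torque = F * d * sin(theta)   (moment arm = d*sin(theta))
d = 15 cm = 0.15 m
Torque = 84 * 0.15 * sin(30)
Torque = 6.3 N*m


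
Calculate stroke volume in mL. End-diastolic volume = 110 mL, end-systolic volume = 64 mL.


SV = EDV - ESV
SV = 110 - 64
SV = 46 mL


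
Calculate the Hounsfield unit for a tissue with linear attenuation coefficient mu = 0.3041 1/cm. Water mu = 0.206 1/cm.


HU = ((mu_tissue - mu_water) / mu_water) * 1000
HU = ((0.3041 - 0.206) / 0.206) * 1000
HU = 476.2


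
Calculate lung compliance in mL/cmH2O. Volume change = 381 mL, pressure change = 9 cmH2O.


C = dV / dP
C = 381 / 9
C = 42.33 mL/cmH2O


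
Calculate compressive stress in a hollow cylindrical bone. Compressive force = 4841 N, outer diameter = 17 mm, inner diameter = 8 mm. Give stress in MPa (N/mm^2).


A = pi*(r_o^2 - r_i^2)
r_o = 8.5 mm, r_i = 4 mm
A = 176.715 mm^2
sigma = F/A = 4841 / 176.715
sigma = 27.39 MPa


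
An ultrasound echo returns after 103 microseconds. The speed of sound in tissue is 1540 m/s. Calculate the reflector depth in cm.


depth = c * t / 2
t = 103 us = 1.0300e-04 s
depth = 1540 * 1.0300e-04 / 2
depth = 0.07931 m = 7.931 cm


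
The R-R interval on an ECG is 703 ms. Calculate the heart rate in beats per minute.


HR = 60 / RR_interval(s)
RR = 703 ms = 0.703 s
HR = 60 / 0.703 = 85.35 bpm


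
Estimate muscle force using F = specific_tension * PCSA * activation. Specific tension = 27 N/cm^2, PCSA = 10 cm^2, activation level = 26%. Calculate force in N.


F = sigma * PCSA * activation
F = 27 * 10 * 0.26
F = 70.2 N


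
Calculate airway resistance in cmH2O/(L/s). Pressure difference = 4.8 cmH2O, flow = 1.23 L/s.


R = dP / flow
R = 4.8 / 1.23
R = 3.902 cmH2O/(L/s)


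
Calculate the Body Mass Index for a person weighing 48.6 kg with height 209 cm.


BMI = weight / height^2
height = 209 cm = 2.09 m
BMI = 48.6 / 2.09^2
BMI = 11.13 kg/m^2


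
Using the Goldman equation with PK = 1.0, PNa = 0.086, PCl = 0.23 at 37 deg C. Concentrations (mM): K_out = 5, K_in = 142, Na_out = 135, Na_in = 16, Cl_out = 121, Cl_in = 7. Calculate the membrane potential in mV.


Vm = (RT/F)*ln((PK*Ko + PNa*Nao + PCl*Cli)/(PK*Ki + PNa*Nai + PCl*Clo))
Numer = 18.22, Denom = 171.206
Vm = -59.87 mV


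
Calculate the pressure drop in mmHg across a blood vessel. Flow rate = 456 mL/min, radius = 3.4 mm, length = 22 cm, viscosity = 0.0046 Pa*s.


dP = 8*mu*L*Q / (pi*r^4)
Q = 456 mL/min = 7.6e-06 m^3/s
dP = 146.561 Pa = 146.561 / 133.322 mmHg = 1.099 mmHg


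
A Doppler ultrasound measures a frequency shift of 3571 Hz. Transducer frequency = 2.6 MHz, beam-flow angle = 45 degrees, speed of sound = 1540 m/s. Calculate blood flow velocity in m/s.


v = fd * c / (2 * f0 * cos(theta))
v = 3571 * 1540 / (2 * 2.6000e+06 * cos(45))
v = 1.496 m/s


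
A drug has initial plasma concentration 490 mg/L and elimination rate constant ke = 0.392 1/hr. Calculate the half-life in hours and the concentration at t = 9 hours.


t_half = ln(2) / ke = 0.693147 / 0.392 = 1.768 hr
C(t) = C0 * exp(-ke*t) = 490 * exp(-0.392*9)
C(9) = 14.39 mg/L


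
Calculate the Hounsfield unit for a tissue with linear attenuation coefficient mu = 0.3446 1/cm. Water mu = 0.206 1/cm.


HU = ((mu_tissue - mu_water) / mu_water) * 1000
HU = ((0.3446 - 0.206) / 0.206) * 1000
HU = 672.8


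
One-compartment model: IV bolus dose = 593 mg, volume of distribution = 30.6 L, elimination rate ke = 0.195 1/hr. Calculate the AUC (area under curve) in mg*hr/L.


C0 = Dose/Vd = 593/30.6 = 19.3791 mg/L
AUC = C0/ke = 19.3791/0.195
AUC = 99.38 mg*hr/L


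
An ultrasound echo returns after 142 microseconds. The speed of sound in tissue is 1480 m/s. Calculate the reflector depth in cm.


depth = c * t / 2
t = 142 us = 1.4200e-04 s
depth = 1480 * 1.4200e-04 / 2
depth = 0.10508 m = 10.508 cm


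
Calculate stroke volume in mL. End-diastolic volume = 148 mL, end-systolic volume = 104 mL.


SV = EDV - ESV
SV = 148 - 104
SV = 44 mL


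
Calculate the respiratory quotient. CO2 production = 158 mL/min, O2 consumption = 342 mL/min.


RQ = VCO2 / VO2
RQ = 158 / 342
RQ = 0.462


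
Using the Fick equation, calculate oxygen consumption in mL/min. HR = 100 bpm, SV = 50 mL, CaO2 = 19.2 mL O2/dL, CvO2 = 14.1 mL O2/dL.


CO = HR*SV = 100*50/1000 = 5 L/min
a-v O2 diff = 19.2 - 14.1 = 5.1 mL/dL
VO2 = CO * (CaO2-CvO2) * 10 dL/L
VO2 = 5 * 5.1 * 10
VO2 = 255 mL/min


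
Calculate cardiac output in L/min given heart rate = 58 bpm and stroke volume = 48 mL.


CO = HR * SV
CO = 58 * 48 / 1000
CO = 2.784 L/min


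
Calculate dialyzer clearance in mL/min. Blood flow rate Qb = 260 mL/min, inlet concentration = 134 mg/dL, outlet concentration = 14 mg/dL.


K = Qb * (Cb_in - Cb_out) / Cb_in
K = 260 * (134 - 14) / 134
K = 232.8 mL/min


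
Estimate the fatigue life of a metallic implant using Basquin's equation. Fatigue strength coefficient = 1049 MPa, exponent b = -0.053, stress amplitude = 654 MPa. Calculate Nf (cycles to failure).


sigma_a = sigma_f' * (2Nf)^b
2Nf = (sigma_a/sigma_f')^(1/b)
2Nf = (654/1049)^(1/-0.053)
2Nf = 7441.414
Nf = 3721


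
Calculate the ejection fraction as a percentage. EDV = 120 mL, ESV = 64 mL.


SV = EDV - ESV = 120 - 64 = 56 mL
EF = SV/EDV * 100 = 56/120 * 100
EF = 46.67%


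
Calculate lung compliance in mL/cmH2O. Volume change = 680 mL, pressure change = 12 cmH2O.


C = dV / dP
C = 680 / 12
C = 56.67 mL/cmH2O


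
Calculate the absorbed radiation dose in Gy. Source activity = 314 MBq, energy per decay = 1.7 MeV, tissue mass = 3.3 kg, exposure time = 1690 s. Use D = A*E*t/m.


A = 314 MBq = 3.1400e+08 Bq
E = 1.7 MeV = 2.7234e-13 J
D = A*E*t/m = 3.1400e+08*2.7234e-13*1690/3.3
D = 0.04379 Gy


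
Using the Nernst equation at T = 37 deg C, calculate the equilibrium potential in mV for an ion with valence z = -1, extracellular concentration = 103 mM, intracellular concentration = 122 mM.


E = (RT/(zF)) * ln(C_out/C_in)
T = 37 + 273.15 = 310.15 K
E = (8.314 * 310.15 / (-1 * 96485)) * ln(103/122)
E = 4.524 mV


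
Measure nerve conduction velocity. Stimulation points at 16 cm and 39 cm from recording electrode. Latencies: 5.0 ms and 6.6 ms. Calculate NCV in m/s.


Distance = (39 - 16) / 100 = 0.23 m
dt = (6.6 - 5.0) / 1000 = 0.0016 s
NCV = dist / dt = 143.8 m/s


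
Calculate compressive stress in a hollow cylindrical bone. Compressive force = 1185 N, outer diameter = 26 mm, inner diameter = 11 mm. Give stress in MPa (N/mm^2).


A = pi*(r_o^2 - r_i^2)
r_o = 13 mm, r_i = 5.5 mm
A = 435.896 mm^2
sigma = F/A = 1185 / 435.896
sigma = 2.719 MPa


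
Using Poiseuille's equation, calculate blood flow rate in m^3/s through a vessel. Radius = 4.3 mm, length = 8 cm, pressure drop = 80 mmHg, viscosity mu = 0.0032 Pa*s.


Q = pi*r^4*dP / (8*mu*L)
r = 0.0043 m, L = 0.08 m
dP = 80 mmHg = 10665.76 Pa
Q = 0.005594 m^3/s


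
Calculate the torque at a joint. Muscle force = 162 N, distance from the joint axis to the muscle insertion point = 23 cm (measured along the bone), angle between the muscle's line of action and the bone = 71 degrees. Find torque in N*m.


Torque = F * d * sin(theta)   (moment arm = d*sin(theta))
d = 23 cm = 0.23 m
Torque = 162 * 0.23 * sin(71)
Torque = 35.23 N*m


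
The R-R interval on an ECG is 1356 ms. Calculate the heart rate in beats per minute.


HR = 60 / RR_interval(s)
RR = 1356 ms = 1.356 s
HR = 60 / 1.356 = 44.25 bpm


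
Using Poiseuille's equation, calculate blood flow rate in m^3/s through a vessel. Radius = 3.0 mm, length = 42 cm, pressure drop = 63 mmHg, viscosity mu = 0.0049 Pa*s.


Q = pi*r^4*dP / (8*mu*L)
r = 0.003 m, L = 0.42 m
dP = 63 mmHg = 8399.286 Pa
Q = 1.2982e-04 m^3/s


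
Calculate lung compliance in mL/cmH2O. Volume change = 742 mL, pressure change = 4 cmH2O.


C = dV / dP
C = 742 / 4
C = 185.5 mL/cmH2O


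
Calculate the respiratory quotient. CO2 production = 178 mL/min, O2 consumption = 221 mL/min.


RQ = VCO2 / VO2
RQ = 178 / 221
RQ = 0.8054


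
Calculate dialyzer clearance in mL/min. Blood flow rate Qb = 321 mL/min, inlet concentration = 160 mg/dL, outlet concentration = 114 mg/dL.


K = Qb * (Cb_in - Cb_out) / Cb_in
K = 321 * (160 - 114) / 160
K = 92.29 mL/min


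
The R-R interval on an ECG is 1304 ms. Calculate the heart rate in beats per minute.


HR = 60 / RR_interval(s)
RR = 1304 ms = 1.304 s
HR = 60 / 1.304 = 46.01 bpm


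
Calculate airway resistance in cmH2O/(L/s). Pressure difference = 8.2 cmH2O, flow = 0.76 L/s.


R = dP / flow
R = 8.2 / 0.76
R = 10.79 cmH2O/(L/s)


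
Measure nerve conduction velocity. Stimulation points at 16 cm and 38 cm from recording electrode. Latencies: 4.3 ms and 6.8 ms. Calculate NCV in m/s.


Distance = (38 - 16) / 100 = 0.22 m
dt = (6.8 - 4.3) / 1000 = 0.0025 s
NCV = dist / dt = 88 m/s


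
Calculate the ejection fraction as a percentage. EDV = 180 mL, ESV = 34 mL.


SV = EDV - ESV = 180 - 34 = 146 mL
EF = SV/EDV * 100 = 146/180 * 100
EF = 81.11%


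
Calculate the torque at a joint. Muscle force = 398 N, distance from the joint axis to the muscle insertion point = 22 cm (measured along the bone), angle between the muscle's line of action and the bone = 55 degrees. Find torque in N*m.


Torque = F * d * sin(theta)   (moment arm = d*sin(theta))
d = 22 cm = 0.22 m
Torque = 398 * 0.22 * sin(55)
Torque = 71.72 N*m


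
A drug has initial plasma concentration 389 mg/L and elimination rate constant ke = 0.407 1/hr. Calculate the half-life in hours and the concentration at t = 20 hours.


t_half = ln(2) / ke = 0.693147 / 0.407 = 1.703 hr
C(t) = C0 * exp(-ke*t) = 389 * exp(-0.407*20)
C(20) = 0.1134 mg/L


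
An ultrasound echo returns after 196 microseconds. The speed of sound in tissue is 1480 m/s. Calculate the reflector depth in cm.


depth = c * t / 2
t = 196 us = 1.9600e-04 s
depth = 1480 * 1.9600e-04 / 2
depth = 0.14504 m = 14.504 cm


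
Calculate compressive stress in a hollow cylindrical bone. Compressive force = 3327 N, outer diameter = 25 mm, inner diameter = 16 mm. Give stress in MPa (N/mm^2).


A = pi*(r_o^2 - r_i^2)
r_o = 12.5 mm, r_i = 8 mm
A = 289.812 mm^2
sigma = F/A = 3327 / 289.812
sigma = 11.48 MPa


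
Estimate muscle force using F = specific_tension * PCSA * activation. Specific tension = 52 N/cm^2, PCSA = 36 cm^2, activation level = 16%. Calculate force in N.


F = sigma * PCSA * activation
F = 52 * 36 * 0.16
F = 299.5 N


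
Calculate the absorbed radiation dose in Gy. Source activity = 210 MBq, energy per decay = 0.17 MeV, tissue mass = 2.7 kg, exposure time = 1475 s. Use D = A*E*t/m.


A = 210 MBq = 2.1000e+08 Bq
E = 0.17 MeV = 2.7234e-14 J
D = A*E*t/m = 2.1000e+08*2.7234e-14*1475/2.7
D = 0.003124 Gy


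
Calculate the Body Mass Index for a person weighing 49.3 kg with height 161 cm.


BMI = weight / height^2
height = 161 cm = 1.61 m
BMI = 49.3 / 1.61^2
BMI = 19.02 kg/m^2


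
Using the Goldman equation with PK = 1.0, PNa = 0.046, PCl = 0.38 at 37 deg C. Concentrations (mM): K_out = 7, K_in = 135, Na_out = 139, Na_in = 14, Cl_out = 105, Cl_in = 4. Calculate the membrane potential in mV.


Vm = (RT/F)*ln((PK*Ko + PNa*Nao + PCl*Cli)/(PK*Ki + PNa*Nai + PCl*Clo))
Numer = 14.914, Denom = 175.544
Vm = -65.89 mV


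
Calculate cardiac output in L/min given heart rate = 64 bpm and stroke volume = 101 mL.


CO = HR * SV
CO = 64 * 101 / 1000
CO = 6.464 L/min


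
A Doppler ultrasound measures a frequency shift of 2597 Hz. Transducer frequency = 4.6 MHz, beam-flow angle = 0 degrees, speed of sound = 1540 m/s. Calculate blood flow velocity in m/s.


v = fd * c / (2 * f0 * cos(theta))
v = 2597 * 1540 / (2 * 4.6000e+06 * cos(0))
v = 0.4347 m/s


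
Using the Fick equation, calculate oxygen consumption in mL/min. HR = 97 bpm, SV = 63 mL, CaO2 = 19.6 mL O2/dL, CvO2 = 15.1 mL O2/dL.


CO = HR*SV = 97*63/1000 = 6.111 L/min
a-v O2 diff = 19.6 - 15.1 = 4.5 mL/dL
VO2 = CO * (CaO2-CvO2) * 10 dL/L
VO2 = 6.111 * 4.5 * 10
VO2 = 275 mL/min


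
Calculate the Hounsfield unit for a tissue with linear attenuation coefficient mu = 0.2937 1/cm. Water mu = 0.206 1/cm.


HU = ((mu_tissue - mu_water) / mu_water) * 1000
HU = ((0.2937 - 0.206) / 0.206) * 1000
HU = 425.7


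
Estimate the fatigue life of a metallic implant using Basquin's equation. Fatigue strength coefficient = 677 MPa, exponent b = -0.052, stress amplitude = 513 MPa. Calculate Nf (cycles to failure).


sigma_a = sigma_f' * (2Nf)^b
2Nf = (sigma_a/sigma_f')^(1/b)
2Nf = (513/677)^(1/-0.052)
2Nf = 207.37473
Nf = 103.7


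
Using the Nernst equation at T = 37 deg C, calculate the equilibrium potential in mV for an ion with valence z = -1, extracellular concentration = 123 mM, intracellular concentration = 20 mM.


E = (RT/(zF)) * ln(C_out/C_in)
T = 37 + 273.15 = 310.15 K
E = (8.314 * 310.15 / (-1 * 96485)) * ln(123/20)
E = -48.55 mV


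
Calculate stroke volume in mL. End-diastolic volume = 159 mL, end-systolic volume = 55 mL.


SV = EDV - ESV
SV = 159 - 55
SV = 104 mL


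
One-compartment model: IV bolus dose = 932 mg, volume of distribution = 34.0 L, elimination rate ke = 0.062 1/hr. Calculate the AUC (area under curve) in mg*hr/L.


C0 = Dose/Vd = 932/34.0 = 27.4118 mg/L
AUC = C0/ke = 27.4118/0.062
AUC = 442.1 mg*hr/L


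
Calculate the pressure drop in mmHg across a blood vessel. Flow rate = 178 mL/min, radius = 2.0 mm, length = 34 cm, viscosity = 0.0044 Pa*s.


dP = 8*mu*L*Q / (pi*r^4)
Q = 178 mL/min = 2.96667e-06 m^3/s
dP = 706.352 Pa = 706.352 / 133.322 mmHg = 5.298 mmHg


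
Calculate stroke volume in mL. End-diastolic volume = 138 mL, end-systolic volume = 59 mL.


SV = EDV - ESV
SV = 138 - 59
SV = 79 mL


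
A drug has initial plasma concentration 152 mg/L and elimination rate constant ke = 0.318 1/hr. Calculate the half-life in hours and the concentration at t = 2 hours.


t_half = ln(2) / ke = 0.693147 / 0.318 = 2.18 hr
C(t) = C0 * exp(-ke*t) = 152 * exp(-0.318*2)
C(2) = 80.47 mg/L


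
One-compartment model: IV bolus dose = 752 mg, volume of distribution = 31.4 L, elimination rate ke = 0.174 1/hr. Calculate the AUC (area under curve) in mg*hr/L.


C0 = Dose/Vd = 752/31.4 = 23.949 mg/L
AUC = C0/ke = 23.949/0.174
AUC = 137.6 mg*hr/L


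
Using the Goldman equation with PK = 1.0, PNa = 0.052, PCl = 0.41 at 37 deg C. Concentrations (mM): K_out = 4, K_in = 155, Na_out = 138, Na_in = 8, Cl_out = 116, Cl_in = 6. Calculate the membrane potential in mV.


Vm = (RT/F)*ln((PK*Ko + PNa*Nao + PCl*Cli)/(PK*Ki + PNa*Nai + PCl*Clo))
Numer = 13.636, Denom = 202.976
Vm = -72.17 mV


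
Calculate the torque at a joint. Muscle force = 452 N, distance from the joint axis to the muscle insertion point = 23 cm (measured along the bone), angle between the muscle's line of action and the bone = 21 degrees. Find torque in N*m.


Torque = F * d * sin(theta)   (moment arm = d*sin(theta))
d = 23 cm = 0.23 m
Torque = 452 * 0.23 * sin(21)
Torque = 37.26 N*m


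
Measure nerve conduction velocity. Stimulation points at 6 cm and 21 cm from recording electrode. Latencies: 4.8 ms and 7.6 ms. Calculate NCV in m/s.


Distance = (21 - 6) / 100 = 0.15 m
dt = (7.6 - 4.8) / 1000 = 0.0028 s
NCV = dist / dt = 53.57 m/s


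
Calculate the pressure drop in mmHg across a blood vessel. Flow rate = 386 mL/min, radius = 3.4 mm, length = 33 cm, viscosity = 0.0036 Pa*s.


dP = 8*mu*L*Q / (pi*r^4)
Q = 386 mL/min = 6.43333e-06 m^3/s
dP = 145.639 Pa = 145.639 / 133.322 mmHg = 1.092 mmHg


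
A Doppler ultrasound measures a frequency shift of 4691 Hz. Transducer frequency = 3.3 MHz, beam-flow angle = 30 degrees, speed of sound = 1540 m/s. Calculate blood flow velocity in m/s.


v = fd * c / (2 * f0 * cos(theta))
v = 4691 * 1540 / (2 * 3.3000e+06 * cos(30))
v = 1.264 m/s


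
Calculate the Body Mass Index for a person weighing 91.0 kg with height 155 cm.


BMI = weight / height^2
height = 155 cm = 1.55 m
BMI = 91.0 / 1.55^2
BMI = 37.88 kg/m^2


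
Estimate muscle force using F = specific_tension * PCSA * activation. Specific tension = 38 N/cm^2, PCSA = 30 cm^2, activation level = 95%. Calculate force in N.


F = sigma * PCSA * activation
F = 38 * 30 * 0.95
F = 1083 N


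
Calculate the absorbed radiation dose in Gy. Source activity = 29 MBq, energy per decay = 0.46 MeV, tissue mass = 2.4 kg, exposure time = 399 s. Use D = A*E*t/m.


A = 29 MBq = 2.9000e+07 Bq
E = 0.46 MeV = 7.3692e-14 J
D = A*E*t/m = 2.9000e+07*7.3692e-14*399/2.4
D = 3.5529e-04 Gy


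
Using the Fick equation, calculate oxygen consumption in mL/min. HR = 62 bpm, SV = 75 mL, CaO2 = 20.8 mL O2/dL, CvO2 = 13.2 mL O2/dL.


CO = HR*SV = 62*75/1000 = 4.65 L/min
a-v O2 diff = 20.8 - 13.2 = 7.6 mL/dL
VO2 = CO * (CaO2-CvO2) * 10 dL/L
VO2 = 4.65 * 7.6 * 10
VO2 = 353.4 mL/min


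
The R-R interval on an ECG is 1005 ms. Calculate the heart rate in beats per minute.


HR = 60 / RR_interval(s)
RR = 1005 ms = 1.005 s
HR = 60 / 1.005 = 59.7 bpm


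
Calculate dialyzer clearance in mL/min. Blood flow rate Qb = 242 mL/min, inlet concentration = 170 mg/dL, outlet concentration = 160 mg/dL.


K = Qb * (Cb_in - Cb_out) / Cb_in
K = 242 * (170 - 160) / 170
K = 14.24 mL/min


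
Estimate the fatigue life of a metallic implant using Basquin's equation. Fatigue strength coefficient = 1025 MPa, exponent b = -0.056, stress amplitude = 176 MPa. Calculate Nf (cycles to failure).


sigma_a = sigma_f' * (2Nf)^b
2Nf = (sigma_a/sigma_f')^(1/b)
2Nf = (176/1025)^(1/-0.056)
2Nf = 4.6183375e+13
Nf = 2.3092e+13


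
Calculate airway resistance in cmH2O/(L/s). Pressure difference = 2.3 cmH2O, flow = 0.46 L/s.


R = dP / flow
R = 2.3 / 0.46
R = 5 cmH2O/(L/s)


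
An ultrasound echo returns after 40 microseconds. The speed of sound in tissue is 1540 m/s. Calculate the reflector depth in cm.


depth = c * t / 2
t = 40 us = 4.0000e-05 s
depth = 1540 * 4.0000e-05 / 2
depth = 0.0308 m = 3.08 cm


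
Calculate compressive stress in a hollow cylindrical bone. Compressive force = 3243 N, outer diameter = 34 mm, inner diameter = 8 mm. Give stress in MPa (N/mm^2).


A = pi*(r_o^2 - r_i^2)
r_o = 17 mm, r_i = 4 mm
A = 857.655 mm^2
sigma = F/A = 3243 / 857.655
sigma = 3.781 MPa


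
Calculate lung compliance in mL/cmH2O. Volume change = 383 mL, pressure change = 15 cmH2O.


C = dV / dP
C = 383 / 15
C = 25.53 mL/cmH2O


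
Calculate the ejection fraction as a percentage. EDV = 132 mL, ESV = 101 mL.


SV = EDV - ESV = 132 - 101 = 31 mL
EF = SV/EDV * 100 = 31/132 * 100
EF = 23.48%


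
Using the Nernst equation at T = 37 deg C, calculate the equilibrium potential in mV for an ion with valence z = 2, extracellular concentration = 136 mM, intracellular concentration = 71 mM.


E = (RT/(zF)) * ln(C_out/C_in)
T = 37 + 273.15 = 310.15 K
E = (8.314 * 310.15 / (2 * 96485)) * ln(136/71)
E = 8.685 mV


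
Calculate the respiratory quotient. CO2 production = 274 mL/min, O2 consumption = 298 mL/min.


RQ = VCO2 / VO2
RQ = 274 / 298
RQ = 0.9195


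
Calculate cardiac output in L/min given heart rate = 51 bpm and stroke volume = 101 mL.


CO = HR * SV
CO = 51 * 101 / 1000
CO = 5.151 L/min


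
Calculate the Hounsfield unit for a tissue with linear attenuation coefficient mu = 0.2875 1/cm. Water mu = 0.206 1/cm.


HU = ((mu_tissue - mu_water) / mu_water) * 1000
HU = ((0.2875 - 0.206) / 0.206) * 1000
HU = 395.6


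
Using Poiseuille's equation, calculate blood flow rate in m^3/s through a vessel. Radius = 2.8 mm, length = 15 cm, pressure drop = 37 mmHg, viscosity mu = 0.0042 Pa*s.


Q = pi*r^4*dP / (8*mu*L)
r = 0.0028 m, L = 0.15 m
dP = 37 mmHg = 4932.914 Pa
Q = 1.8900e-04 m^3/s


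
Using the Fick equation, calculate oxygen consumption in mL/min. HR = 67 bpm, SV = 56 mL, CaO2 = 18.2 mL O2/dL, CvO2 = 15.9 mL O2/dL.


CO = HR*SV = 67*56/1000 = 3.752 L/min
a-v O2 diff = 18.2 - 15.9 = 2.3 mL/dL
VO2 = CO * (CaO2-CvO2) * 10 dL/L
VO2 = 3.752 * 2.3 * 10
VO2 = 86.3 mL/min


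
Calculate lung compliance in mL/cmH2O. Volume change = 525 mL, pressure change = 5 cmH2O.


C = dV / dP
C = 525 / 5
C = 105 mL/cmH2O


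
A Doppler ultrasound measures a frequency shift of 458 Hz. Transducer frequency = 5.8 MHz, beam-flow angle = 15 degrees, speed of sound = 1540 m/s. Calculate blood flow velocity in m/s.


v = fd * c / (2 * f0 * cos(theta))
v = 458 * 1540 / (2 * 5.8000e+06 * cos(15))
v = 0.06295 m/s


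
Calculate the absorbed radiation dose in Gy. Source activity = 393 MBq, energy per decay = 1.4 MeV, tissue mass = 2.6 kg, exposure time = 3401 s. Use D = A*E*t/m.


A = 393 MBq = 3.9300e+08 Bq
E = 1.4 MeV = 2.2428e-13 J
D = A*E*t/m = 3.9300e+08*2.2428e-13*3401/2.6
D = 0.1153 Gy


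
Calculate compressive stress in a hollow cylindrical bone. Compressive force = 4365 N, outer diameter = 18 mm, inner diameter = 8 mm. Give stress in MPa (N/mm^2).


A = pi*(r_o^2 - r_i^2)
r_o = 9 mm, r_i = 4 mm
A = 204.204 mm^2
sigma = F/A = 4365 / 204.204
sigma = 21.38 MPa


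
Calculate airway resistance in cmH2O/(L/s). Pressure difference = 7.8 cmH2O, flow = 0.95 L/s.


R = dP / flow
R = 7.8 / 0.95
R = 8.211 cmH2O/(L/s)


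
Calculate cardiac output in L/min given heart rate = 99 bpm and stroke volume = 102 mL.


CO = HR * SV
CO = 99 * 102 / 1000
CO = 10.1 L/min


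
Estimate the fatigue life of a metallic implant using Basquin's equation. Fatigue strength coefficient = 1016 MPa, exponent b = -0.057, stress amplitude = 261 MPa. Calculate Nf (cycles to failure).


sigma_a = sigma_f' * (2Nf)^b
2Nf = (sigma_a/sigma_f')^(1/b)
2Nf = (261/1016)^(1/-0.057)
2Nf = 2.26631e+10
Nf = 1.1332e+10


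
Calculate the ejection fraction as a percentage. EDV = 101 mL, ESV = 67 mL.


SV = EDV - ESV = 101 - 67 = 34 mL
EF = SV/EDV * 100 = 34/101 * 100
EF = 33.66%


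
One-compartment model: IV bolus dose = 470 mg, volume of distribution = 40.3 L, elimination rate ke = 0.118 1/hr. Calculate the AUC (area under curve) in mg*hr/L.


C0 = Dose/Vd = 470/40.3 = 11.6625 mg/L
AUC = C0/ke = 11.6625/0.118
AUC = 98.83 mg*hr/L


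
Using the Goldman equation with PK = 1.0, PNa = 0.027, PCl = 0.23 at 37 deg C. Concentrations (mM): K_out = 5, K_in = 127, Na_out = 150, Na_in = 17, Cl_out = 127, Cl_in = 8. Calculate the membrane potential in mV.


Vm = (RT/F)*ln((PK*Ko + PNa*Nao + PCl*Cli)/(PK*Ki + PNa*Nai + PCl*Clo))
Numer = 10.89, Denom = 156.669
Vm = -71.26 mV


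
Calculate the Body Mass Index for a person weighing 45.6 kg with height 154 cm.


BMI = weight / height^2
height = 154 cm = 1.54 m
BMI = 45.6 / 1.54^2
BMI = 19.23 kg/m^2


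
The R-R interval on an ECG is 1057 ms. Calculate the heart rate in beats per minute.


HR = 60 / RR_interval(s)
RR = 1057 ms = 1.057 s
HR = 60 / 1.057 = 56.76 bpm


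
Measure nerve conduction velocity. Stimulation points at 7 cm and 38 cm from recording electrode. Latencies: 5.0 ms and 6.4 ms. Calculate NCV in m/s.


Distance = (38 - 7) / 100 = 0.31 m
dt = (6.4 - 5.0) / 1000 = 0.0014 s
NCV = dist / dt = 221.4 m/s


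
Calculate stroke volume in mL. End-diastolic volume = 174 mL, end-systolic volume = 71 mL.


SV = EDV - ESV
SV = 174 - 71
SV = 103 mL


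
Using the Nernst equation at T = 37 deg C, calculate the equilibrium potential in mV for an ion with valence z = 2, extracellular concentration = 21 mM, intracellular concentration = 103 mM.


E = (RT/(zF)) * ln(C_out/C_in)
T = 37 + 273.15 = 310.15 K
E = (8.314 * 310.15 / (2 * 96485)) * ln(21/103)
E = -21.25 mV


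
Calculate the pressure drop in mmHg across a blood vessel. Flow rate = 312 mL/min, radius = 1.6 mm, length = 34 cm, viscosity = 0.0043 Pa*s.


dP = 8*mu*L*Q / (pi*r^4)
Q = 312 mL/min = 5.2e-06 m^3/s
dP = 2954 Pa = 2954 / 133.322 mmHg = 22.16 mmHg


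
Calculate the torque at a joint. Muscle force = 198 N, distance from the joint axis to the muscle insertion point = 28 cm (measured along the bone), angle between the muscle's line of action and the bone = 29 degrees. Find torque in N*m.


Torque = F * d * sin(theta)   (moment arm = d*sin(theta))
d = 28 cm = 0.28 m
Torque = 198 * 0.28 * sin(29)
Torque = 26.88 N*m


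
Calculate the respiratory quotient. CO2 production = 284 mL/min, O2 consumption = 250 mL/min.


RQ = VCO2 / VO2
RQ = 284 / 250
RQ = 1.136


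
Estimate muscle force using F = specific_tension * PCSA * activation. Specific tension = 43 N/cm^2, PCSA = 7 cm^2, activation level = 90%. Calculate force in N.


F = sigma * PCSA * activation
F = 43 * 7 * 0.9
F = 270.9 N


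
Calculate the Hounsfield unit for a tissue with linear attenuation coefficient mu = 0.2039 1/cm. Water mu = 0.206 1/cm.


HU = ((mu_tissue - mu_water) / mu_water) * 1000
HU = ((0.2039 - 0.206) / 0.206) * 1000
HU = -10.19


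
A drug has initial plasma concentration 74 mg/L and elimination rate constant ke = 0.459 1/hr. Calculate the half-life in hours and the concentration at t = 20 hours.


t_half = ln(2) / ke = 0.693147 / 0.459 = 1.51 hr
C(t) = C0 * exp(-ke*t) = 74 * exp(-0.459*20)
C(20) = 0.007628 mg/L


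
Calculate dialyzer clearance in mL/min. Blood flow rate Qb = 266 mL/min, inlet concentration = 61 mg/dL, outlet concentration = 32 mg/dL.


K = Qb * (Cb_in - Cb_out) / Cb_in
K = 266 * (61 - 32) / 61
K = 126.5 mL/min


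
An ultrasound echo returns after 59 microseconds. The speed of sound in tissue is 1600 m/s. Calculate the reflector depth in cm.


depth = c * t / 2
t = 59 us = 5.9000e-05 s
depth = 1600 * 5.9000e-05 / 2
depth = 0.0472 m = 4.72 cm


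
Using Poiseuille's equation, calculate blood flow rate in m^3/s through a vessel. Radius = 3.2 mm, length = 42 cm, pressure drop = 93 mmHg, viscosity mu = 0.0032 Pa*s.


Q = pi*r^4*dP / (8*mu*L)
r = 0.0032 m, L = 0.42 m
dP = 93 mmHg = 12398.946 Pa
Q = 3.7988e-04 m^3/s


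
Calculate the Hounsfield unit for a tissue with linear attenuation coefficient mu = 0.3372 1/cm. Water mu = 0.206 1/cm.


HU = ((mu_tissue - mu_water) / mu_water) * 1000
HU = ((0.3372 - 0.206) / 0.206) * 1000
HU = 636.9


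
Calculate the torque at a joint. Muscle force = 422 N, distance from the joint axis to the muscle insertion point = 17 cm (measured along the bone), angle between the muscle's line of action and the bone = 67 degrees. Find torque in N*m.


Torque = F * d * sin(theta)   (moment arm = d*sin(theta))
d = 17 cm = 0.17 m
Torque = 422 * 0.17 * sin(67)
Torque = 66.04 N*m


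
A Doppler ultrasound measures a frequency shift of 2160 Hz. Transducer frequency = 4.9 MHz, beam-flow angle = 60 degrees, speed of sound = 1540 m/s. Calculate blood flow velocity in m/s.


v = fd * c / (2 * f0 * cos(theta))
v = 2160 * 1540 / (2 * 4.9000e+06 * cos(60))
v = 0.6789 m/s


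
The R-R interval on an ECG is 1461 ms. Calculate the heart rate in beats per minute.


HR = 60 / RR_interval(s)
RR = 1461 ms = 1.461 s
HR = 60 / 1.461 = 41.07 bpm


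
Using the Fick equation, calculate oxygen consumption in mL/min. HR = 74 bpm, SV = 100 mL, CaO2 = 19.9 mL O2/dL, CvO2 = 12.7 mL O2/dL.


CO = HR*SV = 74*100/1000 = 7.4 L/min
a-v O2 diff = 19.9 - 12.7 = 7.2 mL/dL
VO2 = CO * (CaO2-CvO2) * 10 dL/L
VO2 = 7.4 * 7.2 * 10
VO2 = 532.8 mL/min


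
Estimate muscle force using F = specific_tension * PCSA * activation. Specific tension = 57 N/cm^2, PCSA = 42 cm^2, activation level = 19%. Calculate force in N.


F = sigma * PCSA * activation
F = 57 * 42 * 0.19
F = 454.9 N


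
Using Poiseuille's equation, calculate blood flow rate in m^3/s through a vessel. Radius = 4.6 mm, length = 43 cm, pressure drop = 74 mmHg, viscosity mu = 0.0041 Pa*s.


Q = pi*r^4*dP / (8*mu*L)
r = 0.0046 m, L = 0.43 m
dP = 74 mmHg = 9865.828 Pa
Q = 9.8395e-04 m^3/s


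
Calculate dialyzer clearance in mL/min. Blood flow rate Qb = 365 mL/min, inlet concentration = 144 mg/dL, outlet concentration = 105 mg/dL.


K = Qb * (Cb_in - Cb_out) / Cb_in
K = 365 * (144 - 105) / 144
K = 98.85 mL/min


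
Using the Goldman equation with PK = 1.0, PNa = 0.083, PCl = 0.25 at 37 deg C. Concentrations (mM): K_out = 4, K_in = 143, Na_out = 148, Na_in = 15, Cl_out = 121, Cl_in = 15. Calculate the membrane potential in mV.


Vm = (RT/F)*ln((PK*Ko + PNa*Nao + PCl*Cli)/(PK*Ki + PNa*Nai + PCl*Clo))
Numer = 20.034, Denom = 174.495
Vm = -57.85 mV


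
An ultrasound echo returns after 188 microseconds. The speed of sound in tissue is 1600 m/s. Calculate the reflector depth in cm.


depth = c * t / 2
t = 188 us = 1.8800e-04 s
depth = 1600 * 1.8800e-04 / 2
depth = 0.1504 m = 15.04 cm


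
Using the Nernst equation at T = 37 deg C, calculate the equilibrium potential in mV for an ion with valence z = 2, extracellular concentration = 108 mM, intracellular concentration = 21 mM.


E = (RT/(zF)) * ln(C_out/C_in)
T = 37 + 273.15 = 310.15 K
E = (8.314 * 310.15 / (2 * 96485)) * ln(108/21)
E = 21.88 mV


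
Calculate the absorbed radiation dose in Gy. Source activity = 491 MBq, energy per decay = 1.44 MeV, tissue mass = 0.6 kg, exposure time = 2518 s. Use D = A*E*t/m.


A = 491 MBq = 4.9100e+08 Bq
E = 1.44 MeV = 2.30688e-13 J
D = A*E*t/m = 4.9100e+08*2.30688e-13*2518/0.6
D = 0.4753 Gy


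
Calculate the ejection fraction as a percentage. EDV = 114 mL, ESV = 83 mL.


SV = EDV - ESV = 114 - 83 = 31 mL
EF = SV/EDV * 100 = 31/114 * 100
EF = 27.19%


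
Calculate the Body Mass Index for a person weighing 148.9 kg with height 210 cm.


BMI = weight / height^2
height = 210 cm = 2.1 m
BMI = 148.9 / 2.1^2
BMI = 33.76 kg/m^2


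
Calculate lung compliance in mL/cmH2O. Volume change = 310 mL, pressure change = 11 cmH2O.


C = dV / dP
C = 310 / 11
C = 28.18 mL/cmH2O


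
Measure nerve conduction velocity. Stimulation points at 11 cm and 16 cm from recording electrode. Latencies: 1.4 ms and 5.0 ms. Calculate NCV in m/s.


Distance = (16 - 11) / 100 = 0.05 m
dt = (5.0 - 1.4) / 1000 = 0.0036 s
NCV = dist / dt = 13.89 m/s


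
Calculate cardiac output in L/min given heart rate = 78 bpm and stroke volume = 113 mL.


CO = HR * SV
CO = 78 * 113 / 1000
CO = 8.814 L/min


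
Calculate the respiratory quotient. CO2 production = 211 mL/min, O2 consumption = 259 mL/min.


RQ = VCO2 / VO2
RQ = 211 / 259
RQ = 0.8147


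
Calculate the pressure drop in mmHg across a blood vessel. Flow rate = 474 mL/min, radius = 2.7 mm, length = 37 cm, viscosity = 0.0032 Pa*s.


dP = 8*mu*L*Q / (pi*r^4)
Q = 474 mL/min = 7.9e-06 m^3/s
dP = 448.192 Pa = 448.192 / 133.322 mmHg = 3.362 mmHg


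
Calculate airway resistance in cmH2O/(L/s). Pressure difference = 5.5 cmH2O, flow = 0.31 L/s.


R = dP / flow
R = 5.5 / 0.31
R = 17.74 cmH2O/(L/s)


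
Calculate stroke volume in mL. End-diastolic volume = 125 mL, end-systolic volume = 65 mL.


SV = EDV - ESV
SV = 125 - 65
SV = 60 mL


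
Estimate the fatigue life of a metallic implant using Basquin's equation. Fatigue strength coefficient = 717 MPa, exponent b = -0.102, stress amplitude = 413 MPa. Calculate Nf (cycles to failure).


sigma_a = sigma_f' * (2Nf)^b
2Nf = (sigma_a/sigma_f')^(1/b)
2Nf = (413/717)^(1/-0.102)
2Nf = 223.21157
Nf = 111.6


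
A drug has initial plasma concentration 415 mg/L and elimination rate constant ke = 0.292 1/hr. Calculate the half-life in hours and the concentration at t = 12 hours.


t_half = ln(2) / ke = 0.693147 / 0.292 = 2.374 hr
C(t) = C0 * exp(-ke*t) = 415 * exp(-0.292*12)
C(12) = 12.48 mg/L


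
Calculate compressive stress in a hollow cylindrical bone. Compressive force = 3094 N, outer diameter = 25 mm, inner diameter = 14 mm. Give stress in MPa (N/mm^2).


A = pi*(r_o^2 - r_i^2)
r_o = 12.5 mm, r_i = 7 mm
A = 336.936 mm^2
sigma = F/A = 3094 / 336.936
sigma = 9.183 MPa


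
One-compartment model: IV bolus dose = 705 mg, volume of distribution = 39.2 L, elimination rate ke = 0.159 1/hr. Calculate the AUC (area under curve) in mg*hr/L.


C0 = Dose/Vd = 705/39.2 = 17.9847 mg/L
AUC = C0/ke = 17.9847/0.159
AUC = 113.1 mg*hr/L


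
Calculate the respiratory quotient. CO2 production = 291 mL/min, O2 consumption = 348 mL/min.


RQ = VCO2 / VO2
RQ = 291 / 348
RQ = 0.8362


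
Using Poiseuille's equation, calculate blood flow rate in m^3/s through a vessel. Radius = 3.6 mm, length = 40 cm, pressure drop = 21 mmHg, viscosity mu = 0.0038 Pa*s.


Q = pi*r^4*dP / (8*mu*L)
r = 0.0036 m, L = 0.4 m
dP = 21 mmHg = 2799.762 Pa
Q = 1.2149e-04 m^3/s
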